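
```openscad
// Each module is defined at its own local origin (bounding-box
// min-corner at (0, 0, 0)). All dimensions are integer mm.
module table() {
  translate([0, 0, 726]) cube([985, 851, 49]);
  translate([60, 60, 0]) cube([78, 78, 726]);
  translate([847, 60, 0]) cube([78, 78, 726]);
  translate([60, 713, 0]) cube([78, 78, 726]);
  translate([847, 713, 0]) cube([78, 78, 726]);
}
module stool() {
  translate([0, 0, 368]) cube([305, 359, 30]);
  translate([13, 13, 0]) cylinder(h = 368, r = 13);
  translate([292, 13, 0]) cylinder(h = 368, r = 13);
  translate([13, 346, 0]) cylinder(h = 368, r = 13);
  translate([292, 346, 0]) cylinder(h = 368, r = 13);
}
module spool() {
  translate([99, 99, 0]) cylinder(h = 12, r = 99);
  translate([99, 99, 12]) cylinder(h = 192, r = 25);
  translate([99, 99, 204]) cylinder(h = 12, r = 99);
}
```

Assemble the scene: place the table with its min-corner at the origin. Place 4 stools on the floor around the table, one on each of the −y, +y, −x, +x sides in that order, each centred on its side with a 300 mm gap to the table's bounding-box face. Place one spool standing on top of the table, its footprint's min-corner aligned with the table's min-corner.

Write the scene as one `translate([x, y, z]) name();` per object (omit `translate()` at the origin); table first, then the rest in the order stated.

table();
translate([340, -659, 0]) stool();
translate([340, 1151, 0]) stool();
translate([-605, 246, 0]) stool();
translate([1285, 246, 0]) stool();
translate([0, 0, 775]) spool();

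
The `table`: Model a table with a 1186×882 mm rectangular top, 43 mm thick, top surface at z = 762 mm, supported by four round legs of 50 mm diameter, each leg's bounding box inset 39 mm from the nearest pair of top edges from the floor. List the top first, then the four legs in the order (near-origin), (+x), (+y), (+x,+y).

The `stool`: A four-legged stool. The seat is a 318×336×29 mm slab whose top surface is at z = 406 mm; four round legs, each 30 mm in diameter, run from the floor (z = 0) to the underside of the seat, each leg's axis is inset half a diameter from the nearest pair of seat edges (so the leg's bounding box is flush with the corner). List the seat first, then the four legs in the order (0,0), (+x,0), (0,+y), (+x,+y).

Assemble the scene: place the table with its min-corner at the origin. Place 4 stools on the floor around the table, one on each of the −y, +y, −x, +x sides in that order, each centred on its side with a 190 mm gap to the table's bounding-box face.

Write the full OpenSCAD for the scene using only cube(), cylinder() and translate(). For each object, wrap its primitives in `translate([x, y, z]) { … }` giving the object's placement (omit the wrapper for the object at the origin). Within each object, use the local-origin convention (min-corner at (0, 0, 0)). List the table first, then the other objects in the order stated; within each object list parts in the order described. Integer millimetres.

translate([0, 0, 719]) cube([1186, 882, 43]);
translate([64, 64, 0]) cylinder(h = 719, r = 25);
translate([1122, 64, 0]) cylinder(h = 719, r = 25);
translate([64, 818, 0]) cylinder(h = 719, r = 25);
translate([1122, 818, 0]) cylinder(h = 719, r = 25);
translate([434, -526, 0]) {
  translate([0, 0, 377]) cube([318, 336, 29]);
  translate([15, 15, 0]) cylinder(h = 377, r = 15);
  translate([303, 15, 0]) cylinder(h = 377, r = 15);
  translate([15, 321, 0]) cylinder(h = 377, r = 15);
  translate([303, 321, 0]) cylinder(h = 377, r = 15);
}
translate([434, 1072, 0]) {
  translate([0, 0, 377]) cube([318, 336, 29]);
  translate([15, 15, 0]) cylinder(h = 377, r = 15);
  translate([303, 15, 0]) cylinder(h = 377, r = 15);
  translate([15, 321, 0]) cylinder(h = 377, r = 15);
  translate([303, 321, 0]) cylinder(h = 377, r = 15);
}
translate([-508, 273, 0]) {
  translate([0, 0, 377]) cube([318, 336, 29]);
  translate([15, 15, 0]) cylinder(h = 377, r = 15);
  translate([303, 15, 0]) cylinder(h = 377, r = 15);
  translate([15, 321, 0]) cylinder(h = 377, r = 15);
  translate([303, 321, 0]) cylinder(h = 377, r = 15);
}
translate([1376, 273, 0]) {
  translate([0, 0, 377]) cube([318, 336, 29]);
  translate([15, 15, 0]) cylinder(h = 377, r = 15);
  translate([303, 15, 0]) cylinder(h = 377, r = 15);
  translate([15, 321, 0]) cylinder(h = 377, r = 15);
  translate([303, 321, 0]) cylinder(h = 377, r = 15);
}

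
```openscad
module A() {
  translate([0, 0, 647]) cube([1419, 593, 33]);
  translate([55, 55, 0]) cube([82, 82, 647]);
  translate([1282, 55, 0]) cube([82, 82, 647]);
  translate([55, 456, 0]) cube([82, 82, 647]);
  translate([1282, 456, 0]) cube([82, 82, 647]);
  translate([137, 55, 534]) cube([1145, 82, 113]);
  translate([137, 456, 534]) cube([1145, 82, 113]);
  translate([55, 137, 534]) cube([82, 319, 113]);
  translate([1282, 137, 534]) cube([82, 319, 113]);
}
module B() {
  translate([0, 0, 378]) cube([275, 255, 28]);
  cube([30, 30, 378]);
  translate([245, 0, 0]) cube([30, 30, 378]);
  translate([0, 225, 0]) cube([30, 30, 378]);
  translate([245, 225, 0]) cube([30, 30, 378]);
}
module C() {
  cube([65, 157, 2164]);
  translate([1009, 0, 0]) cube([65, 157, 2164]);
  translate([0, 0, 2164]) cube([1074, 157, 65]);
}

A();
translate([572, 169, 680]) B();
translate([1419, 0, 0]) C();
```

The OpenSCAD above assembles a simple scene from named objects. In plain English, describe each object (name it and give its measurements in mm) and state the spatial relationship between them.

A is a rectangular dining table. The top is 1419×593×33 mm with its upper surface at z = 680 mm. It stands on four 82×82 mm square legs, each inset 55 mm from the nearest pair of top edges, running from the floor to the underside of the top. Four apron rails, 82 mm thick and 113 mm tall, run between adjacent legs with their top edges flush with the underside of the top and their outer faces flush with the legs' outer faces.

B is a four-legged stool. The seat is a 275×255×28 mm slab whose top surface is at z = 406 mm; four square legs, each 30×30 mm in cross-section, run from the floor (z = 0) to the underside of the seat, each flush with a corner of the seat.

C is a door frame. The clear opening is 944 mm wide and 2164 mm high. Two 65 mm wide jambs, 157 mm deep, stand either side of the opening from the floor to the top of the opening. A 65 mm thick head sits across the top of both jambs, spanning the full outside width of the frame.

The stool is on top of the table, centred. The door frame is against the table's +x side, with their −y faces flush.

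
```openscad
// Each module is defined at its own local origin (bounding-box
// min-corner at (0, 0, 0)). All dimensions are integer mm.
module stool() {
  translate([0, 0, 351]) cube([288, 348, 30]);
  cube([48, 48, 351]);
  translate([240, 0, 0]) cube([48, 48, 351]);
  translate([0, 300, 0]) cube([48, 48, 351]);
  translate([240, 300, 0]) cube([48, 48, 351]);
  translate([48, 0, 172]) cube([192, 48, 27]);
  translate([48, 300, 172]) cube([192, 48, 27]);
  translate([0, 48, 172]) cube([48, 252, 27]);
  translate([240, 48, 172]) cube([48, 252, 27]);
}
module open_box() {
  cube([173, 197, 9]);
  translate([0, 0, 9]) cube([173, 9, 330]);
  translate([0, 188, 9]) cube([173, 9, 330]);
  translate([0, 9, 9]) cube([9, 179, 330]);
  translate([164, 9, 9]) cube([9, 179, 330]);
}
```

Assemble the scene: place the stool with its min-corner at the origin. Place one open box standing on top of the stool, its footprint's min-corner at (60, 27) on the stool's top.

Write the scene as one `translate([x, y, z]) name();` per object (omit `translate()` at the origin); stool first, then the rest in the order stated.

stool();
translate([60, 27, 381]) open_box();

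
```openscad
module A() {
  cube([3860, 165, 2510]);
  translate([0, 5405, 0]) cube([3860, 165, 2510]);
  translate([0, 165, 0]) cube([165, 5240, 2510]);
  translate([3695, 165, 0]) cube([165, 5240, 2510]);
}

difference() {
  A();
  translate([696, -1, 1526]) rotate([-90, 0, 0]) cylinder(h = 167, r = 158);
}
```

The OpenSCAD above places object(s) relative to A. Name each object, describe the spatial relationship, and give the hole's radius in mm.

The subtracted cylinder has r = 158 mm.

A is a house frame. The house frame has a circular hole through its front wall. The hole's radius is 158 mm.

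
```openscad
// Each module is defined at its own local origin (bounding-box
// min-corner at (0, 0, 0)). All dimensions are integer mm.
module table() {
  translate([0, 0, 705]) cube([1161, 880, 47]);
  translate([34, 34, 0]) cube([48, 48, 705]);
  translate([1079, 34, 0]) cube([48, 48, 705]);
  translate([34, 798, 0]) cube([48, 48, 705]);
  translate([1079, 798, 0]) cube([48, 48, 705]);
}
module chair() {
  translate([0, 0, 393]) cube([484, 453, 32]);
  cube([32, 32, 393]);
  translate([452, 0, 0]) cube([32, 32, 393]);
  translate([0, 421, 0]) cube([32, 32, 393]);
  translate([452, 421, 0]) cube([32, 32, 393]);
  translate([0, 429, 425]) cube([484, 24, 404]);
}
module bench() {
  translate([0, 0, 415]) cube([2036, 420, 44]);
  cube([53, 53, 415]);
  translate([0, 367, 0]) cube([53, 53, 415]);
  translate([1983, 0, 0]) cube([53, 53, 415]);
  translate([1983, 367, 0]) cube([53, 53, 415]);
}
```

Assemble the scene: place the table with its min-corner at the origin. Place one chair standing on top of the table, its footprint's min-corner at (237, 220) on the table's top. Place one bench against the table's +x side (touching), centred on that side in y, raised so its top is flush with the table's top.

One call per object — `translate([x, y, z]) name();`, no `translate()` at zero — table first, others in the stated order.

table();
translate([237, 220, 752]) chair();
translate([1161, 230, 293]) bench();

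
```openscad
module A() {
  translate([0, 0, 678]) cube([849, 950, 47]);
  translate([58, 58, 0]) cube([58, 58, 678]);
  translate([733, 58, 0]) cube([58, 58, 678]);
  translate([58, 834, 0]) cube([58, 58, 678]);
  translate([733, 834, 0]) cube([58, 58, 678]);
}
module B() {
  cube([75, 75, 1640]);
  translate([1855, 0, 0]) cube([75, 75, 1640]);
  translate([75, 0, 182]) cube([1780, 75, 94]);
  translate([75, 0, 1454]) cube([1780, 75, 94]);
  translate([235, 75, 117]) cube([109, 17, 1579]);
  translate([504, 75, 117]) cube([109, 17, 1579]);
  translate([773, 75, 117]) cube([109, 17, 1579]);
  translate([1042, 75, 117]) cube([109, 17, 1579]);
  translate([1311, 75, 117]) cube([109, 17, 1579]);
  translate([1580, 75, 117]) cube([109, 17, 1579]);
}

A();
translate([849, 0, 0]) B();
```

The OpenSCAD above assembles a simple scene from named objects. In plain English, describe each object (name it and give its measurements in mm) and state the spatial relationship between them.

A is a table: top 849 mm (x) × 950 mm (y), 47 mm thick, upper face at z = 725 mm, on four 58×58 mm square legs, each inset 58 mm from the nearest pair of top edges, running from z = 0 to the bottom of the top.

B is a fence section. Two 75×75 mm posts, 1640 mm tall, stand on the floor with a clear span of 1780 mm between their inner faces. Two horizontal rails of 75×94 mm section span the gap between the posts with their undersides at z = 182 mm and z = 1454 mm, flush with the posts' −y face. 6 pickets, each 109 mm wide, 17 mm thick and 1579 mm tall, are fixed to the +y face of the rails with their bottoms at z = 117 mm, evenly spaced across the span with equal gaps (rounded down to the nearest mm) at the −x end and between each pair — any rounding remainder accumulates at the +x end.

The fence section is against the table's +x side, with their −y faces flush.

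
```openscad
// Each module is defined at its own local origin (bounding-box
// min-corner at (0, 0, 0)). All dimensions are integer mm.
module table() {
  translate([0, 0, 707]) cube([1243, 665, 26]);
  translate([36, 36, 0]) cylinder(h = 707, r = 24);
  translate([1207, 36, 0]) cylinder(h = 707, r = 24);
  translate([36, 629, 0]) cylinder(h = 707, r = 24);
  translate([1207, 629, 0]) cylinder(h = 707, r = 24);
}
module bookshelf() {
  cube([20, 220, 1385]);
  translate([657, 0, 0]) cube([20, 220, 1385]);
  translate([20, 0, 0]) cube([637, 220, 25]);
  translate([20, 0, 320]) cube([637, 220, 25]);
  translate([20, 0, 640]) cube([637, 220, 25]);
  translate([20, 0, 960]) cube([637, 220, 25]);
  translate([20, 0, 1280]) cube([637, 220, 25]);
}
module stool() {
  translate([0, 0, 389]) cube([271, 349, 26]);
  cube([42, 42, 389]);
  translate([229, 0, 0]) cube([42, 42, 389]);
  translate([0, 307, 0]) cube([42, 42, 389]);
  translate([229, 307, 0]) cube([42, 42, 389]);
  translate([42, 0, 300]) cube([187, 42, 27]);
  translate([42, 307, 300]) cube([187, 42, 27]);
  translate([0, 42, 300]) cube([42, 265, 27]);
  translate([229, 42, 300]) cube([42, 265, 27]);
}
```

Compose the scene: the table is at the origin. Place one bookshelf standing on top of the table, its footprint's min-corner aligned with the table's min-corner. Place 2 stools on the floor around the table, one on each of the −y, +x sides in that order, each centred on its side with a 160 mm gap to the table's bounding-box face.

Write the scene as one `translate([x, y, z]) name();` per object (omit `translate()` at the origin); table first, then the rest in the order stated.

table();
translate([0, 0, 733]) bookshelf();
translate([486, -509, 0]) stool();
translate([1403, 158, 0]) stool();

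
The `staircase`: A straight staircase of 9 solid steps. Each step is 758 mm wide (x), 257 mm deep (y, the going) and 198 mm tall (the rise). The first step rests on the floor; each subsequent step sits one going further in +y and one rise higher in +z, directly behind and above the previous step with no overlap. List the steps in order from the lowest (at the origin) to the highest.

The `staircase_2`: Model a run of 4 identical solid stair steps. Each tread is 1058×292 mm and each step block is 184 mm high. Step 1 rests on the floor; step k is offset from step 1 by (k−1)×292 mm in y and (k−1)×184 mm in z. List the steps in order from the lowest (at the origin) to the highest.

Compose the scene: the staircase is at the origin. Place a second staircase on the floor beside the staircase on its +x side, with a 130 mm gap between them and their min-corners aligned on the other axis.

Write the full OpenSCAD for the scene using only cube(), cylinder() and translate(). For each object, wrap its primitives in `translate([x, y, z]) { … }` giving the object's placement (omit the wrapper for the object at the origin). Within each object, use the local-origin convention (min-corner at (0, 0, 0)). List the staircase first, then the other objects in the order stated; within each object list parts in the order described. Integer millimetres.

cube([758, 257, 198]);
translate([0, 257, 198]) cube([758, 257, 198]);
translate([0, 514, 396]) cube([758, 257, 198]);
translate([0, 771, 594]) cube([758, 257, 198]);
translate([0, 1028, 792]) cube([758, 257, 198]);
translate([0, 1285, 990]) cube([758, 257, 198]);
translate([0, 1542, 1188]) cube([758, 257, 198]);
translate([0, 1799, 1386]) cube([758, 257, 198]);
translate([0, 2056, 1584]) cube([758, 257, 198]);
translate([888, 0, 0]) {
  cube([1058, 292, 184]);
  translate([0, 292, 184]) cube([1058, 292, 184]);
  translate([0, 584, 368]) cube([1058, 292, 184]);
  translate([0, 876, 552]) cube([1058, 292, 184]);
}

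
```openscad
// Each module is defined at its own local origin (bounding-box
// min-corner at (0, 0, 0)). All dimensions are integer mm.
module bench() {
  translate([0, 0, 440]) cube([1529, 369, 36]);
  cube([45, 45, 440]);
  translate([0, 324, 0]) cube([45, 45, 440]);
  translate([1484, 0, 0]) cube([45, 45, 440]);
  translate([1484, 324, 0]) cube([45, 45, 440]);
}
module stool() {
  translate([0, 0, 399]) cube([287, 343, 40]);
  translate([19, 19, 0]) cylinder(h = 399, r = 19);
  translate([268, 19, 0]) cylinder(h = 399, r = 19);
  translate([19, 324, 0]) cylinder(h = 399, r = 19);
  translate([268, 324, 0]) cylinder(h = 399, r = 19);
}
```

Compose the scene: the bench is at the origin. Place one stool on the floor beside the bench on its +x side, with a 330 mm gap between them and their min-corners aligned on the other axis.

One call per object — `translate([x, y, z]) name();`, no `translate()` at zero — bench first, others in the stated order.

bench();
translate([1859, 0, 0]) stool();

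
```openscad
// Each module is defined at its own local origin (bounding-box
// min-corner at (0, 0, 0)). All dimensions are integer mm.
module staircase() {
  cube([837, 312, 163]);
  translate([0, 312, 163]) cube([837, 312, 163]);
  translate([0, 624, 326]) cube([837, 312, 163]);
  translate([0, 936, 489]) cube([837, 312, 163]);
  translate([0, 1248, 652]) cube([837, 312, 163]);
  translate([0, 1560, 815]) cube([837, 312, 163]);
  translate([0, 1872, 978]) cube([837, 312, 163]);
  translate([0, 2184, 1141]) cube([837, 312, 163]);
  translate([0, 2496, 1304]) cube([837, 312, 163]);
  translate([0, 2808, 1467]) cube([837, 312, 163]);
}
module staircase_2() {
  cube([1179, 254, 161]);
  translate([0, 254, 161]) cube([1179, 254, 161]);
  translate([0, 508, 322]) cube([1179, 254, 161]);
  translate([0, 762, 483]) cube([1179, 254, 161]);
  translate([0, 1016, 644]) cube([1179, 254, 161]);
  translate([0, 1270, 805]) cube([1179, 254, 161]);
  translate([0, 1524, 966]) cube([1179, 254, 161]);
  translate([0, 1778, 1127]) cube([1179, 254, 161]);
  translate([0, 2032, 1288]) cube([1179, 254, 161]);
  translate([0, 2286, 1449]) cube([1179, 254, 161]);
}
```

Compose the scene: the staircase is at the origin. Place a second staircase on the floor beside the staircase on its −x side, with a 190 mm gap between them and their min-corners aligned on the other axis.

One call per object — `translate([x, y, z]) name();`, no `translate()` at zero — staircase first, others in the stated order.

staircase();
translate([-1369, 0, 0]) staircase_2();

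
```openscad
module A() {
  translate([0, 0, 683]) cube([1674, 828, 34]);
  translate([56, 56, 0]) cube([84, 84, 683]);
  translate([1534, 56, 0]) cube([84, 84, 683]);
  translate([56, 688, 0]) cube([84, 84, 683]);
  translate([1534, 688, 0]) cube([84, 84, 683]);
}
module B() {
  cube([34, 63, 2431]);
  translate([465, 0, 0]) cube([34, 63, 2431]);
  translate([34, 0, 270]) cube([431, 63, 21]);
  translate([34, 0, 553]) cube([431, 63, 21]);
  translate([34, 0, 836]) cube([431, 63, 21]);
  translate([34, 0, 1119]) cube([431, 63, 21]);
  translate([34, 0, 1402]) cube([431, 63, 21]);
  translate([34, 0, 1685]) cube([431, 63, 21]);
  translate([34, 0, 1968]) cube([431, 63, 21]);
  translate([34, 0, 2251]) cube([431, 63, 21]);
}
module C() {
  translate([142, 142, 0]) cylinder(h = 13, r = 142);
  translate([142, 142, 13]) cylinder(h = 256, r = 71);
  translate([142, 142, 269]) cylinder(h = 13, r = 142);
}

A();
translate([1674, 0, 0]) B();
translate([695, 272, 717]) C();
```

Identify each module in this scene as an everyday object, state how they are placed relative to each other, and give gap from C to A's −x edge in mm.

A is a table. B is a ladder. C is a spool. The ladder is against the table's +x side, with their −y faces flush. The spool is on top of the table, centred. The gap from the spool to the table's −x edge is 695 mm.

The spool's min-x is at 695; the table's min-x is 0; gap = 695 mm.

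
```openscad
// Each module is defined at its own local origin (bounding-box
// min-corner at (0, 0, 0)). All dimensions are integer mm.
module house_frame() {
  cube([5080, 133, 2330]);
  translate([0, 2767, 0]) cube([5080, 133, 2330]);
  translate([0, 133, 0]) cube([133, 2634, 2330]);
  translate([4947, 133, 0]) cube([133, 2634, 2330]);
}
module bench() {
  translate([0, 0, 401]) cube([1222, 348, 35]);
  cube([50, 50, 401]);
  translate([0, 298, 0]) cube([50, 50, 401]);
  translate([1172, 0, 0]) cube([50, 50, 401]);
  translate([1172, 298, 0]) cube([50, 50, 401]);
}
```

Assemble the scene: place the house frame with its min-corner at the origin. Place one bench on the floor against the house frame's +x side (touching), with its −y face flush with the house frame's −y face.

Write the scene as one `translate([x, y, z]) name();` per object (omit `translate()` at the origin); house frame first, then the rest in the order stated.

house_frame();
translate([5080, 0, 0]) bench();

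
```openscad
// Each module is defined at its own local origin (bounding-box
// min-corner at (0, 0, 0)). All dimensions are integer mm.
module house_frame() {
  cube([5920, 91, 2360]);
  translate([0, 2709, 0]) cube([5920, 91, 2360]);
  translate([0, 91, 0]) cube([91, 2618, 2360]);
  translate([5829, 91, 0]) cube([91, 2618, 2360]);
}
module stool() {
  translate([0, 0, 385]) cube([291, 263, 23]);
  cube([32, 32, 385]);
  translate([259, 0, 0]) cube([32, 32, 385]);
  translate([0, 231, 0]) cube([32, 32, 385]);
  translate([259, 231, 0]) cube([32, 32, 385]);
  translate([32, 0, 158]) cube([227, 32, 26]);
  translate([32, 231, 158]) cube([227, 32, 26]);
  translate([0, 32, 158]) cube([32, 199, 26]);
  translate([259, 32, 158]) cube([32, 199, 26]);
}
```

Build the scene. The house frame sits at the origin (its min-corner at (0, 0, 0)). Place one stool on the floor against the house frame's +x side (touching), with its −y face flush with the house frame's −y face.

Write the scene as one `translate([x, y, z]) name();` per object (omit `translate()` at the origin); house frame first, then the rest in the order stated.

house_frame();
translate([5920, 0, 0]) stool();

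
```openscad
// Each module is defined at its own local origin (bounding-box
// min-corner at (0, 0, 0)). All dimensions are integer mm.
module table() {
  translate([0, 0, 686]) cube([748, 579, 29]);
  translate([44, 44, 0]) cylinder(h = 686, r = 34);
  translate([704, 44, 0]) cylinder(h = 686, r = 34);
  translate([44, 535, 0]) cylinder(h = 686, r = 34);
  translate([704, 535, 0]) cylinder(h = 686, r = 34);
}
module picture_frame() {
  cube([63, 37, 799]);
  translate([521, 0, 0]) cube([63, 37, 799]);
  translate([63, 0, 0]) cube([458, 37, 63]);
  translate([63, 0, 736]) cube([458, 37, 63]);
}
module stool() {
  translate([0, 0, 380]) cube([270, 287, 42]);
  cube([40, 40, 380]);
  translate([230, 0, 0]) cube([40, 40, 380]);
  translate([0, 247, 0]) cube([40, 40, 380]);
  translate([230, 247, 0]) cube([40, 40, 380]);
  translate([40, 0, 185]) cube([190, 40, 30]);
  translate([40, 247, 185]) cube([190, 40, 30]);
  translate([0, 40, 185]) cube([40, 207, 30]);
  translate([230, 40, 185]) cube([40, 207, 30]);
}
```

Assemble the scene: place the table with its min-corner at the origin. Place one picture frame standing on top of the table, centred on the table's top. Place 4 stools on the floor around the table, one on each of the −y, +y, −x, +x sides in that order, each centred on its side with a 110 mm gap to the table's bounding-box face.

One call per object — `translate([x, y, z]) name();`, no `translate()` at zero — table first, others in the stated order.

table();
translate([82, 271, 715]) picture_frame();
translate([239, -397, 0]) stool();
translate([239, 689, 0]) stool();
translate([-380, 146, 0]) stool();
translate([858, 146, 0]) stool();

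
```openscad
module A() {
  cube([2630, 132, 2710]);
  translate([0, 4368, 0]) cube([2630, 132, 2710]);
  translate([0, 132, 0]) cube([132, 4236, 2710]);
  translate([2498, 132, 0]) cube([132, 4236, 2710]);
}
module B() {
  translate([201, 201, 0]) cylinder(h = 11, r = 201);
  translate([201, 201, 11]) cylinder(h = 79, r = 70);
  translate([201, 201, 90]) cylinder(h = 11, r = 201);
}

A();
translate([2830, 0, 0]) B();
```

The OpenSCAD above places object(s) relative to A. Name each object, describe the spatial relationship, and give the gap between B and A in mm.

A is a house frame. B is a spool. The spool is on the floor beside the house frame on its +x side. The gap between the spool and the house frame is 200 mm.

The spool's nearest face is 200 mm from the house frame's +x face.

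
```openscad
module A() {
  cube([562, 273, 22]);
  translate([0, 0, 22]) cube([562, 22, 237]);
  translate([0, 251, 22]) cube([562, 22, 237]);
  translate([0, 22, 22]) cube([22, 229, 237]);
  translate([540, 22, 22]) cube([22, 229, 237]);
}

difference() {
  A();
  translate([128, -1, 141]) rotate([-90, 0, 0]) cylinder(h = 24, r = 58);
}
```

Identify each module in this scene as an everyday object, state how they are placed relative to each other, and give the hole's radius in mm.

A is an open box. The open box has a circular hole through its front wall. The hole's radius is 58 mm.

The subtracted cylinder has r = 58 mm.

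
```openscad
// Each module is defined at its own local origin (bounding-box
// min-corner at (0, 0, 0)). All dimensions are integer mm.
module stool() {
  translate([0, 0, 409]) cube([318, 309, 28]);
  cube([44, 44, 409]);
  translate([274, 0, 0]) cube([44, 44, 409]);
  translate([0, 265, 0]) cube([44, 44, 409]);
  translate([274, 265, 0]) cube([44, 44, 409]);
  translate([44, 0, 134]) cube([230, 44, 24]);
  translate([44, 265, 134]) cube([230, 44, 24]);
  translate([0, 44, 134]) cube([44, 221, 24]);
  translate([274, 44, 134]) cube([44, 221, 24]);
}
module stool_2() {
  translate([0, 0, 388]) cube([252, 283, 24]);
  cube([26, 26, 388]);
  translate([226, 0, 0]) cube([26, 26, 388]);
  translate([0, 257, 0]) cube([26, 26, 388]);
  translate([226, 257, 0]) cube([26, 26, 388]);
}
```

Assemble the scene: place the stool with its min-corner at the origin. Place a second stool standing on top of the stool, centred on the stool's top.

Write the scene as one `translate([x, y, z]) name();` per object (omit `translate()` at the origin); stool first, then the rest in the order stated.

stool();
translate([33, 13, 437]) stool_2();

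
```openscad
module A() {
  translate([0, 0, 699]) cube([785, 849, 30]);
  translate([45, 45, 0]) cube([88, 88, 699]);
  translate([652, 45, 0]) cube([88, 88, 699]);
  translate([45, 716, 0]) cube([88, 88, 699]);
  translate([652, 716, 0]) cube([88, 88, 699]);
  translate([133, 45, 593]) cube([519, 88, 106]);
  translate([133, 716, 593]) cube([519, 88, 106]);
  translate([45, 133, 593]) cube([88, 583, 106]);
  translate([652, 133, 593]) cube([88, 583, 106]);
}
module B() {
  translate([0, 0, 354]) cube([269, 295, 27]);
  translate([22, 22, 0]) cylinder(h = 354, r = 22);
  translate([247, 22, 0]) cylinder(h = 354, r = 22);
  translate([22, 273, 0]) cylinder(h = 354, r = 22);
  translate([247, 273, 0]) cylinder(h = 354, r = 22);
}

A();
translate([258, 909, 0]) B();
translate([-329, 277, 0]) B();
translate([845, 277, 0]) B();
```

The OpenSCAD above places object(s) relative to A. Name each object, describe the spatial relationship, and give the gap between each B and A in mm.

A is a table. B is a stool. Three stools sit around the table at the +y, −x, +x sides. The gap between each stool and the table is 60 mm.

Each stool's nearest face is 60 mm from the table's bounding box.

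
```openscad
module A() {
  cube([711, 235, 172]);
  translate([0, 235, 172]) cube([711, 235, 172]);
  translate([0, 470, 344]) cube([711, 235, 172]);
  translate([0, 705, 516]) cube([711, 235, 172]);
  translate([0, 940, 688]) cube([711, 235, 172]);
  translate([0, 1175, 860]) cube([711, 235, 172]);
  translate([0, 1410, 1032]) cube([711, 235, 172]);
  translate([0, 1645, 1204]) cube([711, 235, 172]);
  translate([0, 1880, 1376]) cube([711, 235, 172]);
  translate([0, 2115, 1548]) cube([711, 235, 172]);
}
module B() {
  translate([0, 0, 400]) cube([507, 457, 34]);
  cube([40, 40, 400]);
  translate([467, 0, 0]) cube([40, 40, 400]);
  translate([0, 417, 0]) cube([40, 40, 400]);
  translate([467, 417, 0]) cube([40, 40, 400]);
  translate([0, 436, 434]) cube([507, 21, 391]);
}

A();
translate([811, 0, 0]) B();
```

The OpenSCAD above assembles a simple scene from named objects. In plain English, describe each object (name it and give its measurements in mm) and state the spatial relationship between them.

A is a straight staircase of 10 solid steps. Each step is 711 mm wide (x), 235 mm deep (y, the going) and 172 mm tall (the rise). The first step rests on the floor; each subsequent step sits one going further in +y and one rise higher in +z, directly behind and above the previous step with no overlap.

B is a chair. The seat is a 507×457×34 mm slab with its top at z = 434 mm, on four 40×40 mm corner legs (flush with the seat edges, standing on z = 0). A flat backrest 21 mm thick, 391 mm tall, spans the full seat width and rises from the seat top along its +y edge, rear face flush with the rear of the seat.

The chair is on the floor beside the staircase on its +x side.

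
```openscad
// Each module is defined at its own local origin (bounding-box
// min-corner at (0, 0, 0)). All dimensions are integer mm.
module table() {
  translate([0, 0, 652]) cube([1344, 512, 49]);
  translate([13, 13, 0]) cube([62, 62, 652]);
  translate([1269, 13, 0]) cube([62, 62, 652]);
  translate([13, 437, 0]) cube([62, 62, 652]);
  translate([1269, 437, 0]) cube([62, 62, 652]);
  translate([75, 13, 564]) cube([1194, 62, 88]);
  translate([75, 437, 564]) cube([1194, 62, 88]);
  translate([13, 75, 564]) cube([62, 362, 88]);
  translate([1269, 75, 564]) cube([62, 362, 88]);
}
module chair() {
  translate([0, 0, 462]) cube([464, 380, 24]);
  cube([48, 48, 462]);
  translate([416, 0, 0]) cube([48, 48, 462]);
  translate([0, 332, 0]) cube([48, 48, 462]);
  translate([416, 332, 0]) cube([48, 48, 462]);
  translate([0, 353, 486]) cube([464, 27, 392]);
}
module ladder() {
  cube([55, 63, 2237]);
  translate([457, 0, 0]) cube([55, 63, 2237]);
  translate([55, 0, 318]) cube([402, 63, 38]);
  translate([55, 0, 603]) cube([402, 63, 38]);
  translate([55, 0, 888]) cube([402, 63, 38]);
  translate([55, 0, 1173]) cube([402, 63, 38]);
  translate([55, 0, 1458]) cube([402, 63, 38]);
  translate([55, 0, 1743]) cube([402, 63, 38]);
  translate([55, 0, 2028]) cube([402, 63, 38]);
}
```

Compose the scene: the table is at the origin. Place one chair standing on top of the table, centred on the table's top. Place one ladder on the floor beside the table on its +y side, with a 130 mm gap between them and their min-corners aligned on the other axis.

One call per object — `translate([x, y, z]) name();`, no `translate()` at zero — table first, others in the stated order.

table();
translate([440, 66, 701]) chair();
translate([0, 642, 0]) ladder();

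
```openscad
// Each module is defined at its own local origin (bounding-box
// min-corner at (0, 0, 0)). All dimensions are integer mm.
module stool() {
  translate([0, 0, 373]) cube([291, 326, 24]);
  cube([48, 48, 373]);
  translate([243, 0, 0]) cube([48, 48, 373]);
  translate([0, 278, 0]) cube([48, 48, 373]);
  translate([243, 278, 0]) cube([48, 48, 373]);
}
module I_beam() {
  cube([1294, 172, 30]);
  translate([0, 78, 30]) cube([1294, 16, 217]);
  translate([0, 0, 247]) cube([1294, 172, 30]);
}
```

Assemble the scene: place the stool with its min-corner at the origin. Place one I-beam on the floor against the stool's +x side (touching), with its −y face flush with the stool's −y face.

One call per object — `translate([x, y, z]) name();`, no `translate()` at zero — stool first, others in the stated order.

stool();
translate([291, 0, 0]) I_beam();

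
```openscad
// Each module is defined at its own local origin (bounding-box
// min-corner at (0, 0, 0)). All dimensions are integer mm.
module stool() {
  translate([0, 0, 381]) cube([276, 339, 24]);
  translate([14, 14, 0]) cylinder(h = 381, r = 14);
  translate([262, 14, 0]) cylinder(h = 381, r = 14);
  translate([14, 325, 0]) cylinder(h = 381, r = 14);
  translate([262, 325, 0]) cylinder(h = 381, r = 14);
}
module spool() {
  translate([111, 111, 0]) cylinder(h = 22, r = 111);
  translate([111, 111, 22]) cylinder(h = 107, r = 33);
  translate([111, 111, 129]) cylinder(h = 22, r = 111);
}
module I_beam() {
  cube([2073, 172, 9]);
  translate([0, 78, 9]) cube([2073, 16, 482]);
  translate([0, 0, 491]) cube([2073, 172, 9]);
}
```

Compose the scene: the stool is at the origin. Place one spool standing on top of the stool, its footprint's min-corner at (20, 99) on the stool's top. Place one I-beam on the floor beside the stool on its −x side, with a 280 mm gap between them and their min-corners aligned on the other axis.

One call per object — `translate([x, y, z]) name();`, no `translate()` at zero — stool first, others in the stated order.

stool();
translate([20, 99, 405]) spool();
translate([-2353, 0, 0]) I_beam();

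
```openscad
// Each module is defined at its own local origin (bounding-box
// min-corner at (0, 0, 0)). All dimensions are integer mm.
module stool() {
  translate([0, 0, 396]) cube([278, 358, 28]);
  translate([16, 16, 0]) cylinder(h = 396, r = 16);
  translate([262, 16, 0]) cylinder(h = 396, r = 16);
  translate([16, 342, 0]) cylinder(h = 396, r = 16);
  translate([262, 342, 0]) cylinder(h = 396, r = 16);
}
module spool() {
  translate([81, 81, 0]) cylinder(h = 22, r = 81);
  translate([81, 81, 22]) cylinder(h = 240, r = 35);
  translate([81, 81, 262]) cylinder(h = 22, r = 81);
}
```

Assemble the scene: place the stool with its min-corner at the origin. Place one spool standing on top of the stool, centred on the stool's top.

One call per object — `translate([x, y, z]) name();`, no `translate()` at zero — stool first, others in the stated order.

stool();
translate([58, 98, 424]) spool();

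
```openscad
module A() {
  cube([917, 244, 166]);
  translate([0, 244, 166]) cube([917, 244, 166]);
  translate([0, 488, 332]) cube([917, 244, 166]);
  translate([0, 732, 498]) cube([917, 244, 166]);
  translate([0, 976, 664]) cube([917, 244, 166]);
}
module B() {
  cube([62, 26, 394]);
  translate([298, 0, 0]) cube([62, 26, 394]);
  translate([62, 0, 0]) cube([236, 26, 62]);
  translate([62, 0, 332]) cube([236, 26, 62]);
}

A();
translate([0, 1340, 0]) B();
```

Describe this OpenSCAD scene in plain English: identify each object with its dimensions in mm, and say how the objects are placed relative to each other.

A is a run of 5 identical solid stair steps. Each tread is 917×244 mm and each step block is 166 mm high. Step 1 rests on the floor; step k is offset from step 1 by (k−1)×244 mm in y and (k−1)×166 mm in z.

B is a picture frame with a 236×270 mm rectangular opening (x by z) and a uniform 62 mm border on every side. Frame depth is 26 mm along y. It is built from two vertical stiles running the full outside height and two horizontal rails spanning the gap between the stiles.

The picture frame is on the floor beside the staircase on its +y side.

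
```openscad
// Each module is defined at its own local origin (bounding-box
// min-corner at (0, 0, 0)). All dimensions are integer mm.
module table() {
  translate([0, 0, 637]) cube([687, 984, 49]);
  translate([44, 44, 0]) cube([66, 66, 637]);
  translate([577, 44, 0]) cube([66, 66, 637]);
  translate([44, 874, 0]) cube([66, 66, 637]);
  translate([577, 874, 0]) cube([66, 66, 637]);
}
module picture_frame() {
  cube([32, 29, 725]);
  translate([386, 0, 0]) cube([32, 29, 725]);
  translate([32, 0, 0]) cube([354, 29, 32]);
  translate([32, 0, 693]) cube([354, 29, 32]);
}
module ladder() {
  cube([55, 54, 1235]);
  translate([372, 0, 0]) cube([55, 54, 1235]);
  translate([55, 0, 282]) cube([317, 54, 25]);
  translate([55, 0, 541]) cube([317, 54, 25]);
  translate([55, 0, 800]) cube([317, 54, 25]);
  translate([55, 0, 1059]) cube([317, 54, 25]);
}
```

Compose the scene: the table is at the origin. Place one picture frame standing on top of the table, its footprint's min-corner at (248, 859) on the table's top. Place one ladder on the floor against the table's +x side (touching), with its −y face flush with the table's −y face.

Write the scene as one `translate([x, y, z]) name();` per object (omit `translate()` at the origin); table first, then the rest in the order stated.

table();
translate([248, 859, 686]) picture_frame();
translate([687, 0, 0]) ladder();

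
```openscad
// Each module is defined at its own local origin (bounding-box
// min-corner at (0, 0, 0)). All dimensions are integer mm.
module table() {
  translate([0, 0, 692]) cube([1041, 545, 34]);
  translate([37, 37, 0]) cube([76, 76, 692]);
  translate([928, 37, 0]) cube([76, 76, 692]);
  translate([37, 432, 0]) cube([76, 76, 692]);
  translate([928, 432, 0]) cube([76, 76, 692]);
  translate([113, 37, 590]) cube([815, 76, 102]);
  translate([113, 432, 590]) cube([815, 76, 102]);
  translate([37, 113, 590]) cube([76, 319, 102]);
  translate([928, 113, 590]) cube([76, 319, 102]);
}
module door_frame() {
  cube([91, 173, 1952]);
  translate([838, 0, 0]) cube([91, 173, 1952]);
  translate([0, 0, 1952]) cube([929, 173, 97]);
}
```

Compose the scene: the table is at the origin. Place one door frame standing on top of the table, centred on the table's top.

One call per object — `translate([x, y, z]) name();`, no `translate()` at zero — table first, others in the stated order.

table();
translate([56, 186, 726]) door_frame();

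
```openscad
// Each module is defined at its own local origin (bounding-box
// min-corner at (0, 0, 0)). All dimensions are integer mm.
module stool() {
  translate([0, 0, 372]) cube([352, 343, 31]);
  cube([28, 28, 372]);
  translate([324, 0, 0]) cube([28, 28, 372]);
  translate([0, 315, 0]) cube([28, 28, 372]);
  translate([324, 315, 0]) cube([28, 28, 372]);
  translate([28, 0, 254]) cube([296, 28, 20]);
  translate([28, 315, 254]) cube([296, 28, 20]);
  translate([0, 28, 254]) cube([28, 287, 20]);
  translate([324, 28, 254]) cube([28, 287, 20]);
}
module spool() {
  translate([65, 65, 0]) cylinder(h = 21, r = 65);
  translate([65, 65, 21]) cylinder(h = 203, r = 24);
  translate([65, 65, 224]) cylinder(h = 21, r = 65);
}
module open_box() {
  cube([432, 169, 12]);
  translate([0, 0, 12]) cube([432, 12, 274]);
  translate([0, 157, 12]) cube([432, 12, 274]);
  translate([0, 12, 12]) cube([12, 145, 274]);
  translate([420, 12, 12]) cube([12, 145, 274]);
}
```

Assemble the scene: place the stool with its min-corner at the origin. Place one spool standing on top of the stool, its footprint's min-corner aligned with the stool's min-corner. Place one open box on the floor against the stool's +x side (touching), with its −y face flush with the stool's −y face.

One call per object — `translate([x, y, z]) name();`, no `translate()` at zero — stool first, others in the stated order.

stool();
translate([0, 0, 403]) spool();
translate([352, 0, 0]) open_box();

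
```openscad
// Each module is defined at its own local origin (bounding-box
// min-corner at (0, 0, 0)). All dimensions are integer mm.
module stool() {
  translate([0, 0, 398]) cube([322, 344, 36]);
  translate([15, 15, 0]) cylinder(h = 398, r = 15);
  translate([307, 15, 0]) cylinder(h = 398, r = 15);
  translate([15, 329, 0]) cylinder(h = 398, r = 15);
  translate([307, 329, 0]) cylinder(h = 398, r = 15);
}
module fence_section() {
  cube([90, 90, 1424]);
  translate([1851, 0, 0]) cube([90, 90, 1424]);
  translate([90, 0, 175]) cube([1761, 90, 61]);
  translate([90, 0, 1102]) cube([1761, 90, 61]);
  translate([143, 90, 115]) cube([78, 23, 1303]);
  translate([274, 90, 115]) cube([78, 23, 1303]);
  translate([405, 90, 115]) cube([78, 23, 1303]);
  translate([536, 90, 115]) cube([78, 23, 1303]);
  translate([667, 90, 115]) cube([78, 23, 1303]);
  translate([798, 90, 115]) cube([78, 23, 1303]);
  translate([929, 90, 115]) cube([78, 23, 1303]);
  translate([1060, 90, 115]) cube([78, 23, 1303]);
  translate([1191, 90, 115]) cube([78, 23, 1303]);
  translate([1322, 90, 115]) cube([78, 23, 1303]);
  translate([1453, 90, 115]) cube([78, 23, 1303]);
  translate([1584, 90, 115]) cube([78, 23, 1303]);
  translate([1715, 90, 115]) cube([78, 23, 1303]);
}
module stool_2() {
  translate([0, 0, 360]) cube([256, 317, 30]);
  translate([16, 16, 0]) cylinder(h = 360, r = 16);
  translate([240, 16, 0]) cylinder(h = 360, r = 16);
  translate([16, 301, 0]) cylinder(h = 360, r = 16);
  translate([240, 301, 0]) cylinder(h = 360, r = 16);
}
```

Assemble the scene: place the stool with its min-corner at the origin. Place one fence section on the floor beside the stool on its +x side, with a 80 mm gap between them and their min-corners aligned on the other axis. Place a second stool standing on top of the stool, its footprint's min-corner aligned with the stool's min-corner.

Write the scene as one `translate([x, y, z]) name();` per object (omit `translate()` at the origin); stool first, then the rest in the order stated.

stool();
translate([402, 0, 0]) fence_section();
translate([0, 0, 434]) stool_2();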